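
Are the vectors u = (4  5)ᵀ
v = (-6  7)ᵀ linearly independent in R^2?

linearly independent

The matrix [u|v] has determinant 58.
A nonzero determinant means the columns are linearly independent.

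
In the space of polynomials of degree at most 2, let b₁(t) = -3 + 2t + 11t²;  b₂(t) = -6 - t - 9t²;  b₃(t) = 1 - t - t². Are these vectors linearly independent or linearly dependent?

linearly independent

Take coordinates with respect to the standard basis {1, t, t²}.
Place the vectors as rows of a 3×3 matrix and reduce to echelon form.
The reduction yields 3 nonzero rows, so the rank is 3.
Since rank = 3 (the number of vectors), the set is linearly independent.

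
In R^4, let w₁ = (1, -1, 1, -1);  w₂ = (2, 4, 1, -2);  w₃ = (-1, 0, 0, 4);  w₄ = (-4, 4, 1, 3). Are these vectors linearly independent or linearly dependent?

Row-reduce the matrix whose columns are w₁, w₂, w₃, w₄.
The reduction yields 4 nonzero rows, so the rank is 4.
Since rank = 4 (the number of vectors), the set is linearly independent.

linearly independent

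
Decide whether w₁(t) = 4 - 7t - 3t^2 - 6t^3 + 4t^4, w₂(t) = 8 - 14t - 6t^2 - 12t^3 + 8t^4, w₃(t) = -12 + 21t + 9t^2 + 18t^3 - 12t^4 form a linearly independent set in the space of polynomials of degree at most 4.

linearly dependent

Write each element as a coordinate vector in ℝ⁵ using {1, t, …, t^4}.
Place the vectors as rows of a 3×5 matrix and reduce to echelon form.
The reduction yields 1 nonzero row, so the rank is 1.
Since rank 1 < 3, the set is linearly dependent.
Indeed 2w₁ - w₂ = 0.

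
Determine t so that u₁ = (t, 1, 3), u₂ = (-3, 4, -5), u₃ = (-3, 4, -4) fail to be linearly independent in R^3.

The vectors are dependent exactly when the determinant of the matrix with rows u₁, u₂, u₃ vanishes.
Expanding, det = 4*t + 3.
Setting this to zero gives t = -3/4.

t = -3/4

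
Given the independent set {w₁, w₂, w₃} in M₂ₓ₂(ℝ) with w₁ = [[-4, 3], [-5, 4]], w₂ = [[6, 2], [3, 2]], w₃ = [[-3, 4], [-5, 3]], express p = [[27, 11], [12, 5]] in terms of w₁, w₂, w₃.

p = -3w₁ + 4w₂ + 3w₃

Work in coordinates with respect to the standard basis {E₁₁, E₁₂, E₂₁, E₂₂}.
Since w₁, w₂, w₃ are independent, the coefficients expressing p are uniquely determined by a linear system.
Back-substitution yields (a₁, a₂, a₃) = (-3, 4, 3).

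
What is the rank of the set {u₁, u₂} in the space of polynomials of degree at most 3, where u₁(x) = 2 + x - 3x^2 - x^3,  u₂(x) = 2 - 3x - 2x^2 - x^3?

2

Represent each element by its coordinate vector in ℝ⁴.
Put the 4×2 matrix [u₁|u₂] into echelon form.
The echelon form has 2 nonzero rows, so the rank is 2.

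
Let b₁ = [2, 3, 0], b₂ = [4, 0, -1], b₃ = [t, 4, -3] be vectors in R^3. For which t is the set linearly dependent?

Place the vectors as rows of a 3×3 matrix; dependence ⇔ determinant zero.
Expanding, det = 44 - 3*t.
This vanishes exactly when t = 44/3.

t = 44/3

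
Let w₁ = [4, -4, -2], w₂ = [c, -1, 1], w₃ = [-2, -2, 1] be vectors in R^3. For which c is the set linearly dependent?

The set is linearly dependent precisely when det[w₁; w₂; w₃] = 0.
Expanding, det = 8*c + 16.
This vanishes exactly when c = -2.

c = -2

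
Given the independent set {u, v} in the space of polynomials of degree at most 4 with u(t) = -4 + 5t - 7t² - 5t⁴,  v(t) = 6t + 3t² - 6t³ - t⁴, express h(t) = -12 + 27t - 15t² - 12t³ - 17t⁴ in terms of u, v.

h = 3u + 2v

Work in coordinates with respect to the standard basis {1, t, …, t⁴}.
Write h = a₁u + a₂v and equate components.
The system has the unique solution (a₁, a₂) = (3, 2).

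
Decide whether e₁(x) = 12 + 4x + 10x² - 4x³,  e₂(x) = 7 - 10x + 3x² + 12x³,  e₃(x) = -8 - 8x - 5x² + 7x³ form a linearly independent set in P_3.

Write each element as a coordinate vector in ℝ⁴ using {1, x, …, x³}.
Row-reduce the matrix whose columns are e₁, e₂, e₃.
The reduction yields 3 nonzero rows, so the rank is 3.
Since rank = 3 (the number of vectors), the set is linearly independent.

linearly independent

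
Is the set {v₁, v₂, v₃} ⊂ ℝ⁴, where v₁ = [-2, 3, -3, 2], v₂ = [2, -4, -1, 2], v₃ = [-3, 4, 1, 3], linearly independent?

linearly independent

Row-reduce the matrix whose columns are v₁, v₂, v₃.
The reduction yields 3 nonzero rows, so the rank is 3.
Since rank = 3 (the number of vectors), the set is linearly independent.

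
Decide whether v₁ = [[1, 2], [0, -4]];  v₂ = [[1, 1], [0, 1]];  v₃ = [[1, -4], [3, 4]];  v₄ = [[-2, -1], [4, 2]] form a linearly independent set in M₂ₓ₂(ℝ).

Write each element as a coordinate vector in ℝ⁴ using {E₁₁, E₁₂, E₂₁, E₂₂}.
Form the 4×4 matrix with these as columns; its determinant is -115.
A nonzero determinant means the columns are linearly independent.

linearly independent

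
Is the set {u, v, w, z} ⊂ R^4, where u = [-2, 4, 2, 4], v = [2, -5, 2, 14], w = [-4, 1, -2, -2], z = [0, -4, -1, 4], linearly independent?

The matrix [u|v|w|z] has determinant 0.
A zero determinant means the columns are linearly dependent.

linearly dependent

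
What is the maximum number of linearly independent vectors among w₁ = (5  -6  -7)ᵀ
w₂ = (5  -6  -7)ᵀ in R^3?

Put the 3×2 matrix [w₁|w₂] into echelon form.
Exactly 1 pivot survives; hence the rank is 1.

1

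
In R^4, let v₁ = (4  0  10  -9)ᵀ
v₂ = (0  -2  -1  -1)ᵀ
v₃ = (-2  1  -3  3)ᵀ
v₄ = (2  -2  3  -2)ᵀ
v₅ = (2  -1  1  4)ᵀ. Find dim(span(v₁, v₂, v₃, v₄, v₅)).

Apply Gaussian elimination to the matrix whose rows are v₁, v₂, v₃, v₄, v₅.
Exactly 4 pivots survive; hence the rank is 4.
(With 5 elements in a 4-dimensional space the rank is at most 4.)

dim = 4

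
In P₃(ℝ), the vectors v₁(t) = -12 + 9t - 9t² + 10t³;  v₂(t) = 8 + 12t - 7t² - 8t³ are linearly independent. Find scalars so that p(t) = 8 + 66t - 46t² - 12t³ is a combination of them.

p = 2v₁ + 4v₂

Take coordinate vectors relative to {1, t, …, t³}.
Since v₁, v₂ are independent, the coefficients expressing p are uniquely determined by a linear system.
Back-substitution yields (c₁, c₂) = (2, 4).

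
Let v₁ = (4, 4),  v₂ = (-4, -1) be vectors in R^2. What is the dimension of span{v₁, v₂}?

dim = 2

Row-reduce the 2×2 matrix with these as rows.
Reduction leaves 2 leading entries, giving rank 2.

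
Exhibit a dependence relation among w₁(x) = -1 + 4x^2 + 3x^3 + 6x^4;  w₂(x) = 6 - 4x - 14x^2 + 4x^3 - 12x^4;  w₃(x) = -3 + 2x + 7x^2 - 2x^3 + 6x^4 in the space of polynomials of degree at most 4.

w₂ + 2w₃ = 0

Take coordinates with respect to {1, x, …, x^4}.
Solve the homogeneous system with w₁, w₂, w₃ as columns by row-reducing the coefficient matrix.
The free variable yields coefficients (0, 1, 2) (any nonzero multiple also works).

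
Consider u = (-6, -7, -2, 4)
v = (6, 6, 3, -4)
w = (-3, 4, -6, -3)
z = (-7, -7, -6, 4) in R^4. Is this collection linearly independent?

linearly independent

Form the 4×4 matrix with these as columns; its determinant is -85.
A nonzero determinant means the columns are linearly independent.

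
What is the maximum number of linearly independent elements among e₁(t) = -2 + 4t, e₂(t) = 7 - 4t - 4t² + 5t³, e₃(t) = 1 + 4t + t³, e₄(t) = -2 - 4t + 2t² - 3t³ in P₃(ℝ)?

Pass to coordinate vectors with respect to the basis {1, t, …, t³}.
Row-reduce the 4×4 matrix with these as rows.
Reduction leaves 3 leading entries, giving rank 3.

3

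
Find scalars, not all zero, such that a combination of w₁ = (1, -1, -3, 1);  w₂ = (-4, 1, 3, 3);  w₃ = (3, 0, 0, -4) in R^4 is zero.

w₁ + w₂ + w₃ = 0

Set up α₁w₁ + … + α₃w₃ = 0 and solve the homogeneous system.
The free variable yields coefficients (1, 1, 1) (any nonzero multiple also works).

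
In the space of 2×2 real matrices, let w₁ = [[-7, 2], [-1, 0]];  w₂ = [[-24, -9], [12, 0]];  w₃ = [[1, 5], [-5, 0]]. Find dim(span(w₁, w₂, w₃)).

dim = 2

Pass to coordinate vectors with respect to the basis {E₁₁, E₁₂, E₂₁, E₂₂}.
Put the 4×3 matrix [w₁|w₂|w₃] into echelon form.
Reduction leaves 2 leading entries, giving rank 2.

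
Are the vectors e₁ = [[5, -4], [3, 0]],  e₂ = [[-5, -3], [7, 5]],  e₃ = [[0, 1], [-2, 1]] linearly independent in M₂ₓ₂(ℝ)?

Take coordinates with respect to the standard basis {E₁₁, E₁₂, E₂₁, E₂₂}.
Row-reduce the matrix whose columns are e₁, e₂, e₃.
The reduction yields 3 nonzero rows, so the rank is 3.
Since rank = 3 (the number of vectors), the set is linearly independent.

linearly independent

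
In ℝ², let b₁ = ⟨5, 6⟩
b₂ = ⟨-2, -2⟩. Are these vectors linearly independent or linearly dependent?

linearly independent

The matrix [b₁|b₂] has determinant 2.
A nonzero determinant means the columns are linearly independent.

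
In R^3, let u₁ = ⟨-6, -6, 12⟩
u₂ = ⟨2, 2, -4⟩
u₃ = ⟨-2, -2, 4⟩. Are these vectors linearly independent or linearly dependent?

linearly dependent

One vector is a scalar multiple of another, so the set is dependent.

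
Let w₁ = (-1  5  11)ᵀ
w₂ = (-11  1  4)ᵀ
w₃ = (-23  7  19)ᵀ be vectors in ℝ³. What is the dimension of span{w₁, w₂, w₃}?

dim = 2

Apply Gaussian elimination to the matrix whose rows are w₁, w₂, w₃.
Exactly 2 pivots survive; hence the rank is 2.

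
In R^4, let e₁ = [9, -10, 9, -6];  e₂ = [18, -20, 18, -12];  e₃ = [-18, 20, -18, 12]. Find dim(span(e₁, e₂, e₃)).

dim = 1

Put the 4×3 matrix [e₁|e₂|e₃] into echelon form.
The echelon form has 1 nonzero row, so the rank is 1.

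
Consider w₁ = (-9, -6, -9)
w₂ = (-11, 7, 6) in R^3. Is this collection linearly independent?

Place the vectors as rows of a 2×3 matrix and reduce to echelon form.
The reduction yields 2 nonzero rows, so the rank is 2.
Since rank = 2 (the number of vectors), the set is linearly independent.

linearly independent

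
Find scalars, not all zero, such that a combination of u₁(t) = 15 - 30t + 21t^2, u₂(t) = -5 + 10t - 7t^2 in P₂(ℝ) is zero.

Take coordinates with respect to {1, t, t^2}.
Set up α₁u₁ + α₂u₂ = 0 and solve the homogeneous system.
One solution (up to scaling) is (1, 3).

u₁ + 3u₂ = 0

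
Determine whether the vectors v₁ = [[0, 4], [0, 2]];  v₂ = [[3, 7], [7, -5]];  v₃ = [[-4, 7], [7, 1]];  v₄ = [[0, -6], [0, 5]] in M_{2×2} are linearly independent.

Take coordinates with respect to the standard basis {E₁₁, E₁₂, E₂₁, E₂₂}.
Form the 4×4 matrix with these as columns; its determinant is -1568.
A nonzero determinant means the columns are linearly independent.

linearly independent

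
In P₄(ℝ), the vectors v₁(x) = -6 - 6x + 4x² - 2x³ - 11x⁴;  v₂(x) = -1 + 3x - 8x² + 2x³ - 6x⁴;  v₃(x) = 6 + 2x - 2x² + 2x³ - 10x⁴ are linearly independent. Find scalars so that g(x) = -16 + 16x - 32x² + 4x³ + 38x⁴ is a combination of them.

Take coordinate vectors relative to {1, x, …, x⁴}.
Solve the system with v₁, v₂, v₃ as columns and g as the right-hand side.
Row-reducing the augmented matrix gives the unique coefficients (c₁, c₂, c₃) = (-2, 4, -4).

g = -2v₁ + 4v₂ - 4v₃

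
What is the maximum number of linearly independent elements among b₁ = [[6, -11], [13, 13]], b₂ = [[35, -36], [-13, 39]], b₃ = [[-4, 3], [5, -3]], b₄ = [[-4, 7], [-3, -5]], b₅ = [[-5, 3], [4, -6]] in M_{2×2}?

Represent each element by its coordinate vector in ℝ⁴.
Row-reduce the 5×4 matrix with these as rows.
Reduction leaves 3 leading entries, giving rank 3.
(With 5 elements in a 4-dimensional space the rank is at most 4.)

3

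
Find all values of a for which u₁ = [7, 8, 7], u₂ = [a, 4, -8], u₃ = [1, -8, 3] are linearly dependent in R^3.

a = -57/10

The set is linearly dependent precisely when det[u₁; u₂; u₃] = 0.
Cofactor expansion gives det = -80*a - 456.
This vanishes exactly when a = -57/10.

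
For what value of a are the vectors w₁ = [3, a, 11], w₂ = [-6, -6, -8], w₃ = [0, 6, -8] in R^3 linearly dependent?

The set is linearly dependent precisely when det[w₁; w₂; w₃] = 0.
Expanding, det = -48*a - 108.
This vanishes exactly when a = -9/4.

a = -9/4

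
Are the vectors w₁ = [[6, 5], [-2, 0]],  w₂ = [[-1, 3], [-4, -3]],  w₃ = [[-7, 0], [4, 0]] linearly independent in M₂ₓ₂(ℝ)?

linearly independent

Take coordinates with respect to the standard basis {E₁₁, E₁₂, E₂₁, E₂₂}.
Row-reduce the matrix whose columns are w₁, w₂, w₃.
The reduction yields 3 nonzero rows, so the rank is 3.
Since rank = 3 (the number of vectors), the set is linearly independent.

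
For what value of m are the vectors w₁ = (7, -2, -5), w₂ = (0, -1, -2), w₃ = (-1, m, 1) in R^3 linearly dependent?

The vectors are dependent exactly when the determinant of the matrix with rows w₁, w₂, w₃ vanishes.
The determinant works out to 14*m - 6.
Solving 14*m - 6 = 0 yields m = 3/7.

m = 3/7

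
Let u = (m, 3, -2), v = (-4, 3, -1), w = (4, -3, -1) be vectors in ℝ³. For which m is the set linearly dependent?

m = -4

Dependence holds iff the 3×3 matrix [u v w] is singular.
Cofactor expansion gives det = -6*m - 24.
This vanishes exactly when m = -4.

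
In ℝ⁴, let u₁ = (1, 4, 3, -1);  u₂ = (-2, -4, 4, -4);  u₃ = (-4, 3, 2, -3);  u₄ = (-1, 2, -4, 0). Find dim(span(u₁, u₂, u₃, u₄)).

4

Put the 4×4 matrix [u₁|u₂|u₃|u₄] into echelon form.
Reduction leaves 4 leading entries, giving rank 4.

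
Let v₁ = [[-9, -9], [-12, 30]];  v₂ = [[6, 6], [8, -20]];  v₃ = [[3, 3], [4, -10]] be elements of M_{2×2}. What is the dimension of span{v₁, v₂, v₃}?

1

Use coordinates relative to {E₁₁, E₁₂, E₂₁, E₂₂}.
Form the matrix with v₁, v₂, v₃ as columns and reduce.
There is 1 pivot column, so rank = 1.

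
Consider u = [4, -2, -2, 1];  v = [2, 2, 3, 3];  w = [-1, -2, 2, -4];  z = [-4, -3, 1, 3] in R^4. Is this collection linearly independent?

Place the vectors as rows of a 4×4 matrix and reduce to echelon form.
The reduction yields 4 nonzero rows, so the rank is 4.
Since rank = 4 (the number of vectors), the set is linearly independent.

linearly independent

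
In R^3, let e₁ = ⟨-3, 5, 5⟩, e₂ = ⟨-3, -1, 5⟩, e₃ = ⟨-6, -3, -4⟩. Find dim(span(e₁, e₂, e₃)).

dim = 3

Form the matrix with e₁, e₂, e₃ as columns and reduce.
Reduction leaves 3 leading entries, giving rank 3.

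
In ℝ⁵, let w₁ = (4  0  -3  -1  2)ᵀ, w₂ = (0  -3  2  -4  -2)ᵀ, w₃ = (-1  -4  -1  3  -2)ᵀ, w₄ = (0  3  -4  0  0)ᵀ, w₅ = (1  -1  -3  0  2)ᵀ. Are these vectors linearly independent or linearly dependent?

The matrix [w₁|w₂|w₃|w₄|w₅] has determinant -1070.
A nonzero determinant means the columns are linearly independent.

linearly independent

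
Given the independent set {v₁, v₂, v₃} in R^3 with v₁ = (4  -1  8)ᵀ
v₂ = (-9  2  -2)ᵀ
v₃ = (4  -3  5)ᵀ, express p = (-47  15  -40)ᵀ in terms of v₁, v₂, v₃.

Solve the system with v₁, v₂, v₃ as columns and p as the right-hand side.
Back-substitution yields (c₁, c₂, c₃) = (-3, 3, -2).

p = -3v₁ + 3v₂ - 2v₃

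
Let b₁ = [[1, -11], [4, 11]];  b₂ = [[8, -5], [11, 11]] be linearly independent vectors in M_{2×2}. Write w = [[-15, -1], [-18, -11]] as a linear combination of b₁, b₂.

w = b₁ - 2b₂

Take coordinate vectors relative to {E₁₁, E₁₂, E₂₁, E₂₂}.
Solve the system with b₁, b₂ as columns and w as the right-hand side.
Row-reducing the augmented matrix gives the unique coefficients (α₁, α₂) = (1, -2).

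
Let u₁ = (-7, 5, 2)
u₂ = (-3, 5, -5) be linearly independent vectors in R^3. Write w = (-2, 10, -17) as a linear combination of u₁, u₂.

Set up the augmented matrix [u₁ | u₂ | w] and row-reduce.
Row-reducing the augmented matrix gives the unique coefficients (α₁, α₂) = (-1, 3).

w = -u₁ + 3u₂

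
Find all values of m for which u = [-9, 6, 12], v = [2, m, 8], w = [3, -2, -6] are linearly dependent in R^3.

The set is linearly dependent precisely when det[u; v; w] = 0.
Cofactor expansion gives det = 18*m + 24.
This vanishes exactly when m = -4/3.

m = -4/3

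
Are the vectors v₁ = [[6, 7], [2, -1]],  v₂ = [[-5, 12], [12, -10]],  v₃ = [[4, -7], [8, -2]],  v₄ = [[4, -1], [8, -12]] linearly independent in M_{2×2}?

linearly independent

Take coordinates with respect to the standard basis {E₁₁, E₁₂, E₂₁, E₂₂}.
Place the vectors as rows of a 4×4 matrix and reduce to echelon form.
The reduction yields 4 nonzero rows, so the rank is 4.
Since rank = 4 (the number of vectors), the set is linearly independent.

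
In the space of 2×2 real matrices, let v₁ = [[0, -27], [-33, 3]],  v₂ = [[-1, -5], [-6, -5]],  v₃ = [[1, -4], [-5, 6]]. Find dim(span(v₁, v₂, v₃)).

dim = 2

Use coordinates relative to {E₁₁, E₁₂, E₂₁, E₂₂}.
Apply Gaussian elimination to the matrix whose rows are v₁, v₂, v₃.
Reduction leaves 2 leading entries, giving rank 2.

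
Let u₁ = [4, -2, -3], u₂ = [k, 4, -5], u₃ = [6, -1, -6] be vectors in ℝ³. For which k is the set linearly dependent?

Dependence holds iff the 3×3 matrix [u₁ u₂ u₃] is singular.
Cofactor expansion gives det = 16 - 9*k.
Solving 16 - 9*k = 0 yields k = 16/9.

k = 16/9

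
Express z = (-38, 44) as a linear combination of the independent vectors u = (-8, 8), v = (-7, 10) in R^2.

Set up the augmented matrix [u | v | z] and row-reduce.
Row-reducing the augmented matrix gives the unique coefficients (α₁, α₂) = (3, 2).

z = 3u + 2v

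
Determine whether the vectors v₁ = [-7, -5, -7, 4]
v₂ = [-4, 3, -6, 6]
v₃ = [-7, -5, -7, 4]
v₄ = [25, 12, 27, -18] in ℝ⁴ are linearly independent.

The matrix [v₁|v₂|v₃|v₄] has determinant 0.
A zero determinant means the columns are linearly dependent.
Indeed v₁ - v₃ = 0.

linearly dependent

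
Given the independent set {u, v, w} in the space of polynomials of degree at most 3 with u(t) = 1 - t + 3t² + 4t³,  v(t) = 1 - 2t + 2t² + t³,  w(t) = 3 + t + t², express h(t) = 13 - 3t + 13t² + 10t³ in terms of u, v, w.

Take coordinate vectors relative to {1, t, …, t³}.
Since u, v, w are independent, the coefficients expressing h are uniquely determined by a linear system.
Back-substitution yields (c₁, c₂, c₃) = (2, 2, 3).

h = 2u + 2v + 3w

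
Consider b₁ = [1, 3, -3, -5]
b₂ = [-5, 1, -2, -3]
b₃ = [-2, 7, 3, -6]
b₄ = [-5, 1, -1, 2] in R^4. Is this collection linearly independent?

Row-reduce the matrix whose columns are b₁, b₂, b₃, b₄.
The reduction yields 4 nonzero rows, so the rank is 4.
Since rank = 4 (the number of vectors), the set is linearly independent.

linearly independent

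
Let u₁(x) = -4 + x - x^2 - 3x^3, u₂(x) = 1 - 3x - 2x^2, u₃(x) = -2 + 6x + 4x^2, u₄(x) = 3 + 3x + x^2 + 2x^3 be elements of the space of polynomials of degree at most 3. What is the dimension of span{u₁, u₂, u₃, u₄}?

Pass to coordinate vectors with respect to the basis {1, x, …, x^3}.
Apply Gaussian elimination to the matrix whose rows are u₁, u₂, u₃, u₄.
There are 3 pivot columns, so rank = 3.

3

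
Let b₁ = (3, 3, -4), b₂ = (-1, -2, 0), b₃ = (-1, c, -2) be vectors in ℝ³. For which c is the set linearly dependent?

Dependence holds iff the 3×3 matrix [b₁ b₂ b₃] is singular.
Expanding, det = 4*c + 14.
This vanishes exactly when c = -7/2.

c = -7/2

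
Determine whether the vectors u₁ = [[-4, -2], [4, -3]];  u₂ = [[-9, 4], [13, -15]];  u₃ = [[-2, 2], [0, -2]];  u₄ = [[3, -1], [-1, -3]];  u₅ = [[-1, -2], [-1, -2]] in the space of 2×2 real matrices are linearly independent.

Write each element as a coordinate vector in ℝ⁴ using {E₁₁, E₁₂, E₂₁, E₂₂}.
There are 5 vectors in a 4-dimensional space, so they cannot be linearly independent.

linearly dependent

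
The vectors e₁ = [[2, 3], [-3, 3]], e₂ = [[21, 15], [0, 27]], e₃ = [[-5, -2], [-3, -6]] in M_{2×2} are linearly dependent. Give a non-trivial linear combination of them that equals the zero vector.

Write each element as a vector in ℝ⁴ using {E₁₁, E₁₂, E₂₁, E₂₂}.
Row-reduce the matrix with e₁, e₂, e₃ as columns; the null space gives the coefficients.
One solution (up to scaling) is (3, -1, -3).

3e₁ - e₂ - 3e₃ = 0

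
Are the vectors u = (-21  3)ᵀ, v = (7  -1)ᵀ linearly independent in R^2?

linearly dependent

Place the vectors as rows of a 2×2 matrix and reduce to echelon form.
The reduction yields 1 nonzero row, so the rank is 1.
Since rank 1 < 2, the set is linearly dependent.
Indeed u + 3v = 0.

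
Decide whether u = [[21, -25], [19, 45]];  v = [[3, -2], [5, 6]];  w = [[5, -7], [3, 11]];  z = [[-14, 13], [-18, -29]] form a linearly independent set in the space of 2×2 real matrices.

linearly dependent

Take coordinates with respect to the standard basis {E₁₁, E₁₂, E₂₁, E₂₂}.
Row-reduce the matrix whose columns are u, v, w, z.
The reduction yields 2 nonzero rows, so the rank is 2.
Since rank 2 < 4, the set is linearly dependent.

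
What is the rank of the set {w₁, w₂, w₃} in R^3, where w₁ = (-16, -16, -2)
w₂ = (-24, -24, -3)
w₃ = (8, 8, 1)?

Row-reduce the 3×3 matrix with these as rows.
Reduction leaves 1 leading entry, giving rank 1.

rank 1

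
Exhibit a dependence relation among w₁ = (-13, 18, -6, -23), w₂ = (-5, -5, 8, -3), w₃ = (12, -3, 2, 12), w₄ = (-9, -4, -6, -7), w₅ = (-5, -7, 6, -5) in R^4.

w₁ + 3w₂ + 3w₃ + 2w₄ - 2w₅ = 0

Write the vectors as columns of a matrix and find a nonzero vector in its null space.
A generator of the null space is (1, 3, 3, 2, -2).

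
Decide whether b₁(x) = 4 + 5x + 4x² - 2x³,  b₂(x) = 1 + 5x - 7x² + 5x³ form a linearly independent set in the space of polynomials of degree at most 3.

Write each element as a coordinate vector in ℝ⁴ using {1, x, …, x³}.
Place the vectors as rows of a 2×4 matrix and reduce to echelon form.
The reduction yields 2 nonzero rows, so the rank is 2.
Since rank = 2 (the number of vectors), the set is linearly independent.

linearly independent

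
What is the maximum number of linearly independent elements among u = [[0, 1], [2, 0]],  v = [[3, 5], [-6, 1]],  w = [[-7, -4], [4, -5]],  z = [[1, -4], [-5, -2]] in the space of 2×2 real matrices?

Represent each element by its coordinate vector in ℝ⁴.
Row-reduce the 4×4 matrix with these as rows.
There are 4 pivot columns, so rank = 4.

4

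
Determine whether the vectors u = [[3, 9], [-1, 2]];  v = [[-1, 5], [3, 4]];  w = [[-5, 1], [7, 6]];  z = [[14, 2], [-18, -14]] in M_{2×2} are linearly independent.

Write each element as a coordinate vector in ℝ⁴ using {E₁₁, E₁₂, E₂₁, E₂₂}.
The matrix [u|v|w|z] has determinant 0.
A zero determinant means the columns are linearly dependent.
Indeed u - 2v + w = 0.

linearly dependent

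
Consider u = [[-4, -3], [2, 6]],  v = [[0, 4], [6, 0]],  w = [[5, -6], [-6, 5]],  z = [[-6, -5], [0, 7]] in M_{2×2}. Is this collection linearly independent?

Write each element as a coordinate vector in ℝ⁴ using {E₁₁, E₁₂, E₂₁, E₂₂}.
Place the vectors as rows of a 4×4 matrix and reduce to echelon form.
The reduction yields 4 nonzero rows, so the rank is 4.
Since rank = 4 (the number of vectors), the set is linearly independent.

linearly independent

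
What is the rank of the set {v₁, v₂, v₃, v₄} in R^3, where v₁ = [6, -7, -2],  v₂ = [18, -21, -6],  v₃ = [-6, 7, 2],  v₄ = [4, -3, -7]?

Row-reduce the 4×3 matrix with these as rows.
Reduction leaves 2 leading entries, giving rank 2.
(With 4 elements in a 3-dimensional space the rank is at most 3.)

2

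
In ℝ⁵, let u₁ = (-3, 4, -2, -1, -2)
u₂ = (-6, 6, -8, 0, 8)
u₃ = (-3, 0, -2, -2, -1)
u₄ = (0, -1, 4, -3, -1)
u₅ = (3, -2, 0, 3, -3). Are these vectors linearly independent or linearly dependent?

linearly dependent

Place the vectors as rows of a 5×5 matrix and reduce to echelon form.
The reduction yields 4 nonzero rows, so the rank is 4.
Since rank 4 < 5, the set is linearly dependent.
Indeed u₂ + 2u₄ + 2u₅ = 0.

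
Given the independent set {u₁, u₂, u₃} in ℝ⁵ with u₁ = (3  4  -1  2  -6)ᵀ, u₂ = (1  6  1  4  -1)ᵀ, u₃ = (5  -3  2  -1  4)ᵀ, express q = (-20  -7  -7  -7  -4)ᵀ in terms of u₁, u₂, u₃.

Solve the system with u₁, u₂, u₃ as columns and q as the right-hand side.
Row-reducing the augmented matrix gives the unique coefficients (c₁, c₂, c₃) = (-1, -2, -3).

q = -u₁ - 2u₂ - 3u₃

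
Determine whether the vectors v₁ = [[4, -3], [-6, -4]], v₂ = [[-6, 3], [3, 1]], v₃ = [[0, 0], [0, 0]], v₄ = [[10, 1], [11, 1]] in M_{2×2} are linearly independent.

linearly dependent

Take coordinates with respect to the standard basis {E₁₁, E₁₂, E₂₁, E₂₂}.
One of the vectors is the zero vector, so the set is linearly dependent.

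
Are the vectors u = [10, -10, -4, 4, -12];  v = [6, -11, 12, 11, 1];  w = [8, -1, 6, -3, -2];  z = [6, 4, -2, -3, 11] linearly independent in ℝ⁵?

Row-reduce the matrix whose columns are u, v, w, z.
The reduction yields 4 nonzero rows, so the rank is 4.
Since rank = 4 (the number of vectors), the set is linearly independent.

linearly independent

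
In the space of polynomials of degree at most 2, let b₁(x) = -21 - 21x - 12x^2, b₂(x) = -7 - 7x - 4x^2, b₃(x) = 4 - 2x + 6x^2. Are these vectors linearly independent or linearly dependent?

linearly dependent

Take coordinates with respect to the standard basis {1, x, x^2}.
Place the vectors as rows of a 3×3 matrix and reduce to echelon form.
The reduction yields 2 nonzero rows, so the rank is 2.
Since rank 2 < 3, the set is linearly dependent.
Indeed b₁ - 3b₂ = 0.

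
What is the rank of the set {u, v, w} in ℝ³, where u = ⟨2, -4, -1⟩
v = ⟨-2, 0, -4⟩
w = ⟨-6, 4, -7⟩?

Row-reduce the 3×3 matrix with these as rows.
Exactly 2 pivots survive; hence the rank is 2.

rank 2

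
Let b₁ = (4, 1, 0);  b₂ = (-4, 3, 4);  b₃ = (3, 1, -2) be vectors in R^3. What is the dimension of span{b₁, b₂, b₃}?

3

Put the 3×3 matrix [b₁|b₂|b₃] into echelon form.
Reduction leaves 3 leading entries, giving rank 3.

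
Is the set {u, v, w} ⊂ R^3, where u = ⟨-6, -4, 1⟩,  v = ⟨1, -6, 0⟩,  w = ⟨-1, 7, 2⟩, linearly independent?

linearly independent

The matrix [u|v|w] has determinant 81.
A nonzero determinant means the columns are linearly independent.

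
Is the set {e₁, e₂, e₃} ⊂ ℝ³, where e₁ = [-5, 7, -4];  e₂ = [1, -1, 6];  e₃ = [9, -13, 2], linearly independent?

linearly dependent

Place the vectors as rows of a 3×3 matrix and reduce to echelon form.
The reduction yields 2 nonzero rows, so the rank is 2.
Since rank 2 < 3, the set is linearly dependent.
Indeed 2e₁ + e₂ + e₃ = 0.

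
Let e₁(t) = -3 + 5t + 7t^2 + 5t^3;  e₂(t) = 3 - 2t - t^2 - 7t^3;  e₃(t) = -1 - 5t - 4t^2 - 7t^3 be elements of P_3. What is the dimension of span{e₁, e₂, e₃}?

Represent each element by its coordinate vector in ℝ⁴.
Apply Gaussian elimination to the matrix whose rows are e₁, e₂, e₃.
Reduction leaves 3 leading entries, giving rank 3.

dim = 3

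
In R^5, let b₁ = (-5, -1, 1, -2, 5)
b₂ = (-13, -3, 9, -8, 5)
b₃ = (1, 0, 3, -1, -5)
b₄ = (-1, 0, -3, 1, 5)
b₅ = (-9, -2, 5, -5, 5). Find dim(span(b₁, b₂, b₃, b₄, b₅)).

dim = 2

Form the matrix with b₁, b₂, b₃, b₄, b₅ as columns and reduce.
Exactly 2 pivots survive; hence the rank is 2.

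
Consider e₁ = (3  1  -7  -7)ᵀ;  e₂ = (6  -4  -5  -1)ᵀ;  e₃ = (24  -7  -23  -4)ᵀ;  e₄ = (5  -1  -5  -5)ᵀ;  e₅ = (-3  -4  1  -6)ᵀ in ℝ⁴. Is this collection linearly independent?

There are 5 vectors in a 4-dimensional space, so they cannot be linearly independent.

linearly dependent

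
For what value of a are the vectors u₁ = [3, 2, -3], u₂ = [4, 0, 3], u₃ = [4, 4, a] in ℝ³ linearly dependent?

a = -15/2

The vectors are dependent exactly when the determinant of the matrix with rows u₁, u₂, u₃ vanishes.
Expanding, det = -8*a - 60.
Solving -8*a - 60 = 0 yields a = -15/2.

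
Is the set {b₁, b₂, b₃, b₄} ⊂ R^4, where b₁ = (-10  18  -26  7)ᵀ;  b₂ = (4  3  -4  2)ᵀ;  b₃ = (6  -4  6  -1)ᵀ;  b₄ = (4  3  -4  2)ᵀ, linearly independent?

Two of the vectors are equal, giving an immediate dependence.

linearly dependent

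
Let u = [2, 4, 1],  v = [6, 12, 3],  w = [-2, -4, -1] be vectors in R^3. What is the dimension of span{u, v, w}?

Put the 3×3 matrix [u|v|w] into echelon form.
The echelon form has 1 nonzero row, so the rank is 1.

dim = 1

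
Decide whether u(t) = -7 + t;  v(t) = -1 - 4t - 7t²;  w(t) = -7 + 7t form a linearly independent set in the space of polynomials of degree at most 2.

Take coordinates with respect to the standard basis {1, t, t²}.
Place the vectors as rows of a 3×3 matrix and reduce to echelon form.
The reduction yields 3 nonzero rows, so the rank is 3.
Since rank = 3 (the number of vectors), the set is linearly independent.

linearly independent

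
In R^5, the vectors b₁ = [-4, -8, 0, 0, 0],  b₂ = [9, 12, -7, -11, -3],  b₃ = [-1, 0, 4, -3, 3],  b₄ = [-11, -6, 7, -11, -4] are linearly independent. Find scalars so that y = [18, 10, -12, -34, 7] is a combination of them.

y = 4b₁ + 3b₂ + 4b₃ - b₄

Solve the system with b₁, b₂, b₃, b₄ as columns and y as the right-hand side.
The system has the unique solution (c₁, …, c₄) = (4, 3, 4, -1).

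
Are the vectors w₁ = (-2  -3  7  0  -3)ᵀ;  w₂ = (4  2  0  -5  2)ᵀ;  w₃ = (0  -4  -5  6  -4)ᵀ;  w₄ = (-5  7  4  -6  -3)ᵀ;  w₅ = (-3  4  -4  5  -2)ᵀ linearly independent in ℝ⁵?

linearly independent

Place the vectors as rows of a 5×5 matrix and reduce to echelon form.
The reduction yields 5 nonzero rows, so the rank is 5.
Since rank = 5 (the number of vectors), the set is linearly independent.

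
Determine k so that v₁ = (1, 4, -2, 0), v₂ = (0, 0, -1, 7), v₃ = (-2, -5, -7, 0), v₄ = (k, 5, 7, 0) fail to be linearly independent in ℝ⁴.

k = 2

Place the vectors as rows of a 4×4 matrix; dependence ⇔ determinant zero.
The determinant works out to 532 - 266*k.
Solving 532 - 266*k = 0 yields k = 2.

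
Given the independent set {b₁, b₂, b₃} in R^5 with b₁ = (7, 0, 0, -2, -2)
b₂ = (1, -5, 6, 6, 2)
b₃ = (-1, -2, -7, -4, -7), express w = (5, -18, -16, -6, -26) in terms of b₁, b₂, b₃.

w = b₁ + 2b₂ + 4b₃

Write w = α₁b₁ + … + α₃b₃ and equate components.
The system has the unique solution (α₁, α₂, α₃) = (1, 2, 4).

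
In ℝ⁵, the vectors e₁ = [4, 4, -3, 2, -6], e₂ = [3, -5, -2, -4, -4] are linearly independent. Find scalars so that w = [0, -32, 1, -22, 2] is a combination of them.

Solve the system with e₁, e₂ as columns and w as the right-hand side.
The system has the unique solution (α₁, α₂) = (-3, 4).

w = -3e₁ + 4e₂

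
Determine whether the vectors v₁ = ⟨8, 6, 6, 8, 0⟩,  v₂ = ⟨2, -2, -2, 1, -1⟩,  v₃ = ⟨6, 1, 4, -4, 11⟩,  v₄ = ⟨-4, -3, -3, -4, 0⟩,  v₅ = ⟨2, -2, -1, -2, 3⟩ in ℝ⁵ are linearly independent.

One vector is a scalar multiple of another, so the set is dependent.

linearly dependent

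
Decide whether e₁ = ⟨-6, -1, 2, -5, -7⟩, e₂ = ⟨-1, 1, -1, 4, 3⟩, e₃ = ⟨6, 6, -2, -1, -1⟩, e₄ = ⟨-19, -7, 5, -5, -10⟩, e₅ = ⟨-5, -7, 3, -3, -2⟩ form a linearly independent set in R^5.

linearly dependent

The matrix [e₁|e₂|e₃|e₄|e₅] has determinant 0.
A zero determinant means the columns are linearly dependent.
Indeed 2e₁ + e₂ - e₃ - e₄ = 0.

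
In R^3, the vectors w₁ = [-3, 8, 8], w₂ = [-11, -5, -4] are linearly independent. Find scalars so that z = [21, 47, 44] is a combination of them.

z = 4w₁ - 3w₂

Since w₁, w₂ are independent, the coefficients expressing z are uniquely determined by a linear system.
Row-reducing the augmented matrix gives the unique coefficients (c₁, c₂) = (4, -3).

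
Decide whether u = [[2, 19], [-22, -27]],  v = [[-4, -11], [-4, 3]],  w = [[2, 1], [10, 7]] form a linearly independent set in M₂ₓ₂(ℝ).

Write each element as a coordinate vector in ℝ⁴ using {E₁₁, E₁₂, E₂₁, E₂₂}.
Place the vectors as rows of a 3×4 matrix and reduce to echelon form.
The reduction yields 2 nonzero rows, so the rank is 2.
Since rank 2 < 3, the set is linearly dependent.

linearly dependent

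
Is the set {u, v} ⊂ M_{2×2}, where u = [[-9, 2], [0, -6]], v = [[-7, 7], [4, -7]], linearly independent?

Take coordinates with respect to the standard basis {E₁₁, E₁₂, E₂₁, E₂₂}.
Row-reduce the matrix whose columns are u, v.
The reduction yields 2 nonzero rows, so the rank is 2.
Since rank = 2 (the number of vectors), the set is linearly independent.

linearly independent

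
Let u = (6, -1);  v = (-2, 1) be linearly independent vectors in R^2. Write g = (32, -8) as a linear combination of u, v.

g = 4u - 4v

Since u, v are independent, the coefficients expressing g are uniquely determined by a linear system.
Back-substitution yields (α₁, α₂) = (4, -4).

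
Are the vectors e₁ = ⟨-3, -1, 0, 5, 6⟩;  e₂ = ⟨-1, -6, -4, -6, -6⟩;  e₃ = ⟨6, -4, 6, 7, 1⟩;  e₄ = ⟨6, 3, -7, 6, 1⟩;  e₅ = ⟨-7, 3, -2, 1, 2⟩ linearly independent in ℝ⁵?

linearly independent

Form the 5×5 matrix with these as columns; its determinant is -25384.
A nonzero determinant means the columns are linearly independent.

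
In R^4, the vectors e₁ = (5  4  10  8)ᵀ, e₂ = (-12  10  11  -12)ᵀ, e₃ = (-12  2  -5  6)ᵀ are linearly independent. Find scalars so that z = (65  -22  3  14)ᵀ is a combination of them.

Solve the system with e₁, e₂, e₃ as columns and z as the right-hand side.
Row-reducing the augmented matrix gives the unique coefficients (α₁, α₂, α₃) = (1, -2, -3).

z = e₁ - 2e₂ - 3e₃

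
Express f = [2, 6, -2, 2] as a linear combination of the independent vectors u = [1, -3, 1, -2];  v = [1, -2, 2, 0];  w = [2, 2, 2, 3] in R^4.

Write f = c₁u + … + c₃w and equate components.
Back-substitution yields (c₁, c₂, c₃) = (2, -4, 2).

f = 2u - 4v + 2w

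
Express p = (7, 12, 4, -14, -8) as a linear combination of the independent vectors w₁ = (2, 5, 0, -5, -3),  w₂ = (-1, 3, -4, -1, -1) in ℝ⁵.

Since w₁, w₂ are independent, the coefficients expressing p are uniquely determined by a linear system.
Back-substitution yields (α₁, α₂) = (3, -1).

p = 3w₁ - w₂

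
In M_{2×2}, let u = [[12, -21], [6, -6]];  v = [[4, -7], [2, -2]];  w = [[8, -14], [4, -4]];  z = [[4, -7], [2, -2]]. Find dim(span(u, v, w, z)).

Use coordinates relative to {E₁₁, E₁₂, E₂₁, E₂₂}.
Form the matrix with u, v, w, z as columns and reduce.
Reduction leaves 1 leading entry, giving rank 1.

dim = 1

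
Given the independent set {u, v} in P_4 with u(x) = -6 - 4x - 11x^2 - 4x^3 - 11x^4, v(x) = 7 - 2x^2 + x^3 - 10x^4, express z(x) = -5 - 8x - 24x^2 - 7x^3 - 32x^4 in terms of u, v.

z = 2u + v

Work in coordinates with respect to the standard basis {1, x, …, x^4}.
Solve the system with u, v as columns and z as the right-hand side.
Row-reducing the augmented matrix gives the unique coefficients (a₁, a₂) = (2, 1).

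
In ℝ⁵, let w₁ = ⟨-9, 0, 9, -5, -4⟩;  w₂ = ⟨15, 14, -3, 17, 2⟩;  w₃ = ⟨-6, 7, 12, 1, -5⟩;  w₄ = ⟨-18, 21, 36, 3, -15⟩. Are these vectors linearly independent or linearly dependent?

linearly dependent

Place the vectors as rows of a 4×5 matrix and reduce to echelon form.
The reduction yields 2 nonzero rows, so the rank is 2.
Since rank 2 < 4, the set is linearly dependent.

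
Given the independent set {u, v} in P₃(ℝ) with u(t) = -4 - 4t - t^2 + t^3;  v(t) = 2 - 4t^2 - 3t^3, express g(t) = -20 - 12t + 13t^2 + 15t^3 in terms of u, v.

Take coordinate vectors relative to {1, t, …, t^3}.
Solve the system with u, v as columns and g as the right-hand side.
Back-substitution yields (c₁, c₂) = (3, -4).

g = 3u - 4v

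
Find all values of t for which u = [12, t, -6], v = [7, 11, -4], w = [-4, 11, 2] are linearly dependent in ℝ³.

t = -33

Place the vectors as rows of a 3×3 matrix; dependence ⇔ determinant zero.
Expanding, det = 2*t + 66.
Solving 2*t + 66 = 0 yields t = -33.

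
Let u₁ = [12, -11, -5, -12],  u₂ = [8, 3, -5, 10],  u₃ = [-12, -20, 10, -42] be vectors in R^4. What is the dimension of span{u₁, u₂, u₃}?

Form the matrix with u₁, u₂, u₃ as columns and reduce.
Reduction leaves 2 leading entries, giving rank 2.

dim = 2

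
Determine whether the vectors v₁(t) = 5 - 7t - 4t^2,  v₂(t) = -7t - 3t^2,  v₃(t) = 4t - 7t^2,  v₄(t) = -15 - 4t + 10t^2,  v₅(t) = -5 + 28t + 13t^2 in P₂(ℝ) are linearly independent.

linearly dependent

Write each element as a coordinate vector in ℝ³ using {1, t, t^2}.
There are 5 vectors in a 3-dimensional space, so they cannot be linearly independent.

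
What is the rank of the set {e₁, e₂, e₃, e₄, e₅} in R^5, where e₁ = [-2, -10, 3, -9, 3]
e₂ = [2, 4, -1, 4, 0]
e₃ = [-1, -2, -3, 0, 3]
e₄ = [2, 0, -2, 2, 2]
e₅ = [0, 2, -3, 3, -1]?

4

Put the 5×5 matrix [e₁|e₂|e₃|e₄|e₅] into echelon form.
The echelon form has 4 nonzero rows, so the rank is 4.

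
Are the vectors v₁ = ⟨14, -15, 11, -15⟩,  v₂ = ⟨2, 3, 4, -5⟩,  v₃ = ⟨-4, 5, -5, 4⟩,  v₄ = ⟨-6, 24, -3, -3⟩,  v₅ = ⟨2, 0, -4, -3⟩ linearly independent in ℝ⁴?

There are 5 vectors in a 4-dimensional space, so they cannot be linearly independent.

linearly dependent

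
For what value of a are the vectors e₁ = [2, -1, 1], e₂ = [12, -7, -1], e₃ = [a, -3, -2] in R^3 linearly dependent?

The set is linearly dependent precisely when det[e₁; e₂; e₃] = 0.
Expanding, det = 8*a - 38.
This vanishes exactly when a = 19/4.

a = 19/4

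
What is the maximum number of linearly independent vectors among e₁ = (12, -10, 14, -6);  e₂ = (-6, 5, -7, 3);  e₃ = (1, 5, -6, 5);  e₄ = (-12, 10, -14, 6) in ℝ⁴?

2

Put the 4×4 matrix [e₁|e₂|e₃|e₄] into echelon form.
There are 2 pivot columns, so rank = 2.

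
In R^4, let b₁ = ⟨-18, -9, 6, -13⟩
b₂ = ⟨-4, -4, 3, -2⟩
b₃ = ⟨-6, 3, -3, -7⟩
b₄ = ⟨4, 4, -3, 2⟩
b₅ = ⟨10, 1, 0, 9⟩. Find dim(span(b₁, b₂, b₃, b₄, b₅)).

Form the matrix with b₁, b₂, b₃, b₄, b₅ as columns and reduce.
There are 2 pivot columns, so rank = 2.
(With 5 elements in a 4-dimensional space the rank is at most 4.)

dim = 2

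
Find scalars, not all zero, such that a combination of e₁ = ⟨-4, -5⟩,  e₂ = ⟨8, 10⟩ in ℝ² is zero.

2e₁ + e₂ = 0

Solve the homogeneous system with e₁, e₂ as columns by row-reducing the coefficient matrix.
One solution (up to scaling) is (2, 1).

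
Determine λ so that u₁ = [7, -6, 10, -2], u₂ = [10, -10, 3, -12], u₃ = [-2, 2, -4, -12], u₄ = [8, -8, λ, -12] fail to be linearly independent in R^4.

The vectors are dependent exactly when the determinant of the matrix with rows u₁, u₂, u₃, u₄ vanishes.
Cofactor expansion gives det = 264 - 144*λ.
Setting this to zero gives λ = 11/6.

λ = 11/6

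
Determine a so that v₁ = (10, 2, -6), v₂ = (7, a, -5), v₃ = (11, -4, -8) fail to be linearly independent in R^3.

Place the vectors as rows of a 3×3 matrix; dependence ⇔ determinant zero.
Cofactor expansion gives det = -14*a - 30.
This vanishes exactly when a = -15/7.

a = -15/7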